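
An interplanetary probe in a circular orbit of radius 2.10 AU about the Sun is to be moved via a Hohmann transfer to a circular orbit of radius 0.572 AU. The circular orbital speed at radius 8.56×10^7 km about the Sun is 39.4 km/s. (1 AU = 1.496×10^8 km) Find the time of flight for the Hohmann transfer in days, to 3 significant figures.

From the circular-orbit relation v² = μ/r at r = 8.56×10^7 km: μ = v²r = (39.4)² × 8.56×10^7 = 1.32882×10^11 km³/s².
In km: r₁ = 2.10 × 1.496×10^8 = 3.1416×10^8 km; r₂ = 0.572 × 1.496×10^8 = 8.55712×10^7 km.
The Hohmann ellipse has a_t = (r₁ + r₂)/2 = 1.998656×10^8 km.
Transfer time t = π√(a_t³/μ) = π√((1.998656×10^8)³ / 1.32882×10^11) = 2.435×10^7 s.
Converting: 2.435×10^7 s ÷ 86400 s/day = 282 days.

t = 282 days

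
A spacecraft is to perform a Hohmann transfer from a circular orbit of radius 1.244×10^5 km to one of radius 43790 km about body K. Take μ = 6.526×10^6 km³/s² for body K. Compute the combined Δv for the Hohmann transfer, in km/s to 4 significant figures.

Semi-major axis of the transfer orbit: a_t = (1.244×10^5 + 43790)/2 = 84095 km.
Circular speed at r₁: v₁ = √(μ/r₁) = √(6.526×10^6/1.244×10^5) = 7.243 km/s.
Transfer-orbit speed at r₁ (vis-viva equation): v_a = √[μ(2/r₁ − 1/a_t)] = 5.227 km/s.
First burn Δv₁ = |v_a − v₁| = 2.016 km/s.
Circular speed at r₂: v₂ = √(μ/r₂) = 12.21 km/s.
Transfer-orbit speed at r₂: v_p = √[μ(2/r₂ − 1/a_t)] = 14.85 km/s.
Second burn Δv₂ = |v₂ − v_p| = 2.640 km/s.
Total Δv = Δv₁ + Δv₂ = 4.656 km/s.

Δv = 4.656 km/s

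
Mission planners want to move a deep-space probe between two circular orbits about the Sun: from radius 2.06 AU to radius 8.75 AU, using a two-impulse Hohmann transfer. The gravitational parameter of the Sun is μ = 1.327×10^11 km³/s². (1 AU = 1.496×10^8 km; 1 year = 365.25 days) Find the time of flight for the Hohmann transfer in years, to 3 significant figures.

In km: r₁ = 2.06 × 1.496×10^8 = 3.08176×10^8 km; r₂ = 8.75 × 1.496×10^8 = 1.309×10^9 km.
Transfer-ellipse semi-major axis a_t = (r₁ + r₂)/2 = (3.08176×10^8 + 1.309×10^9)/2 = 8.08588×10^8 km.
By Kepler's third law the transfer-orbit period is T = 2π√(a_t³/μ), so t = T/2 = 1.983×10^8 s.
Converting: 1.983×10^8 s ÷ 3.15576×10^7 s/year (365.25 × 86400) = 6.28 years.

t = 6.28 years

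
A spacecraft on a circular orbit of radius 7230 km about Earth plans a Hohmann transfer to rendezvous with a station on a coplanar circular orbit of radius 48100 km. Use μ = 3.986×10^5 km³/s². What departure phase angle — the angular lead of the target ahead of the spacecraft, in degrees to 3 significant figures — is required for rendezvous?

Semi-major axis of the transfer orbit: a_t = (7230 + 48100)/2 = 27665 km.
Transfer time t = π√(a_t³/μ) = 22897 s.
The target's mean motion on its circular orbit is ω₂ = √(μ/r₂³) = 5.9848×10^-5 rad/s.
Angle swept by the target during transfer: ω₂·t = 1.3703 rad = 78.51°.
The spacecraft traverses 180° on the transfer ellipse, so the target must lead by 180° − 78.51° = 101°.

φ = 101°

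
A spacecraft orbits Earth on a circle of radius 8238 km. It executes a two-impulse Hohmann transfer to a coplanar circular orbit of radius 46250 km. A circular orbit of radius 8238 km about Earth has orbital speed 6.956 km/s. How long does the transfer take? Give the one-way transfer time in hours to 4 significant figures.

t = 6.216 hours

From the circular-orbit relation v² = μ/r at r = 8238 km: μ = v²r = (6.956)² × 8238 = 3.98603×10^5 km³/s².
Semi-major axis of the transfer orbit: a_t = (8238 + 46250)/2 = 27244 km.
Half the transfer-orbit period gives t = π√(a_t³/μ) = 22376 s.
Converting: 22376 s ÷ 3600 s/hour = 6.216 hours.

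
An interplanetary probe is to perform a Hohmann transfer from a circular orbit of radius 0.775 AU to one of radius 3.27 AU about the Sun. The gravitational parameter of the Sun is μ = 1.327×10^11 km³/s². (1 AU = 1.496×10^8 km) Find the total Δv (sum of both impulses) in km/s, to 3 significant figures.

In km: r₁ = 0.775 × 1.496×10^8 = 1.1594×10^8 km; r₂ = 3.27 × 1.496×10^8 = 4.89192×10^8 km.
The Hohmann ellipse has a_t = (r₁ + r₂)/2 = 3.02566×10^8 km.
At r₁ the circular-orbit speed is v₁ = √(μ/r₁) = 33.831 km/s.
Transfer-orbit speed at r₁ (vis-viva): v_p = √[μ(2/r₁ − 1/a_t)] = 43.018 km/s.
First burn Δv₁ = |v_p − v₁| = 9.187 km/s.
Circular speed at r₂: v₂ = √(μ/r₂) = 16.470 km/s.
Transfer-orbit speed at r₂: v_a = √[μ(2/r₂ − 1/a_t)] = 10.195 km/s.
Second burn Δv₂ = |v₂ − v_a| = 6.275 km/s.
Δv = Δv₁ + Δv₂ = 9.187 + 6.275 = 15.46 km/s.

Δv = 15.5 km/s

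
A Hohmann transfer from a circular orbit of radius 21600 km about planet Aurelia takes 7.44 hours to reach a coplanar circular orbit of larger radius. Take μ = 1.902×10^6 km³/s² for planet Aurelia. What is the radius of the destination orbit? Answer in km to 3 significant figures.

Transfer time t = 7.44 hours = 26784 s, and t = π√(a_t³/μ).
So a_t = (μ t²/π²)^(1/3) = (1.902×10^6 × (26784)² / π²)^(1/3) = 51708 km.
Since a_t = (r₁ + r₂)/2, r₂ = 2a_t − r₁ = 2×51708 − 21600 = 81816 km.

r₂ = 81800 km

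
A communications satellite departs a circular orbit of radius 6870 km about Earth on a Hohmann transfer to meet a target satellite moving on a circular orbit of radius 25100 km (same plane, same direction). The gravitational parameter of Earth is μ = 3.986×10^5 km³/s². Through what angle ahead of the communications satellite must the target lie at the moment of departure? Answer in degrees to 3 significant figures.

φ = 88.5°

Transfer-ellipse semi-major axis a_t = (r₁ + r₂)/2 = (6870 + 25100)/2 = 15985 km.
The half-period of the transfer ellipse is t = π√(a_t³/μ) = 10056.6 s.
The target's mean motion on its circular orbit is ω₂ = √(μ/r₂³) = 1.58766×10^-4 rad/s.
Angle swept by the target during transfer: ω₂·t = 1.5966 rad = 91.48°.
Arrival is 180° from departure on the ellipse, so φ = 180° − 91.48° = 88.5°.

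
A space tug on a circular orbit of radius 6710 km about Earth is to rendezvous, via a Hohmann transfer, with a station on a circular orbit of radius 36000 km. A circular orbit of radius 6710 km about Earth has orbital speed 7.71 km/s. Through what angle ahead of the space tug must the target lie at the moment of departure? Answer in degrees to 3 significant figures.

From the circular-orbit relation v² = μ/r at r = 6710 km: μ = v²r = (7.71)² × 6710 = 3.98870×10^5 km³/s².
Semi-major axis of the transfer orbit: a_t = (6710 + 36000)/2 = 21355 km.
The half-period of the transfer ellipse is t = π√(a_t³/μ) = 15523 s.
Target angular speed ω₂ = √(μ/r₂³) = 9.2462×10^-5 rad/s.
Angle swept by the target during transfer: ω₂·t = 1.4353 rad = 82.24°.
The space tug traverses 180° on the transfer ellipse, so the target must lead by 180° − 82.24° = 97.8°.

φ = 97.8°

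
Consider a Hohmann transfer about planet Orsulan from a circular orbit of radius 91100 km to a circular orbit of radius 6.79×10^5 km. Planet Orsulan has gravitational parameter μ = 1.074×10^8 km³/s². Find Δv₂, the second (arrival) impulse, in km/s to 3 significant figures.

The Hohmann ellipse has a_t = (r₁ + r₂)/2 = 3.8505×10^5 km.
On the circular orbit at r = 6.790×10^5 km, v_c = √(μ/r) = 12.5767 km/s.
Transfer-orbit speed at the same r (vis-viva, a = a_t): v_t = √[μ(2/r − 1/a_t)] = 6.11741 km/s.
Δv₂ = |v_t − v_c| = |6.11741 − 12.5767| = 6.459 km/s.

Δv₂ = 6.46 km/s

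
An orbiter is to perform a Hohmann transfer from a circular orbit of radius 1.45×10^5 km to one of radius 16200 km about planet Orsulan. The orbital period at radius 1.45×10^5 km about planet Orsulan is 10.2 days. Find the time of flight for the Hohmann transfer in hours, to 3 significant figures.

From Kepler's third law T² = 4π²r³/μ at r = 1.45×10^5 km, T = 10.2 days = 10.2 × 86400 s = 8.8128×10^5 s: μ = 4π²r³/T² = 1.54966×10^5 km³/s².
The Hohmann ellipse has a_t = (r₁ + r₂)/2 = 80600 km.
Transfer time t = π√(a_t³/μ) = π√((80600)³ / 1.54966×10^5) = 1.826×10^5 s.
Converting: 1.826×10^5 s ÷ 3600 s/hour = 50.7 hours.

t = 50.7 hours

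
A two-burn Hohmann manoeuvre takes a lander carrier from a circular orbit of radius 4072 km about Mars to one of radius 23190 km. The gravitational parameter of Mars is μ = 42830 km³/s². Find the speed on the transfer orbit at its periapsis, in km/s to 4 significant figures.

v = 4.230 km/s

Transfer-ellipse semi-major axis a_t = (r₁ + r₂)/2 = (4072 + 23190)/2 = 13631 km.
At periapsis, r = 4072 km.
Vis-viva: v = √[μ(2/r − 1/a_t)] = √[42830 × (2/4072 − 1/13631)] = 4.230 km/s.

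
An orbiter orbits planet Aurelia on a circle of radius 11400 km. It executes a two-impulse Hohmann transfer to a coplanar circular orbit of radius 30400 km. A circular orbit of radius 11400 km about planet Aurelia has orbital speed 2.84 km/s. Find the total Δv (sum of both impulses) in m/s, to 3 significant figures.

Δv = 1040 m/s

From the circular-orbit relation v² = μ/r at r = 11400 km: μ = v²r = (2.84)² × 11400 = 91947.8 km³/s².
The Hohmann ellipse has a_t = (r₁ + r₂)/2 = 20900 km.
Circular speed at r₁: v₁ = √(μ/r₁) = √(91947.8/11400) = 2.8400 km/s.
Transfer-orbit speed at r₁ (v² = μ(2/r − 1/a)): v_p = √[μ(2/r₁ − 1/a_t)] = 3.4252 km/s.
First burn Δv₁ = |v_p − v₁| = 0.5852 km/s.
Circular speed at r₂: v₂ = √(μ/r₂) = 1.7391 km/s.
Transfer-orbit speed at r₂: v_a = √[μ(2/r₂ − 1/a_t)] = 1.2844 km/s.
Second burn Δv₂ = |v₂ − v_a| = 0.4547 km/s.
Total Δv = Δv₁ + Δv₂ = 1.040 km/s.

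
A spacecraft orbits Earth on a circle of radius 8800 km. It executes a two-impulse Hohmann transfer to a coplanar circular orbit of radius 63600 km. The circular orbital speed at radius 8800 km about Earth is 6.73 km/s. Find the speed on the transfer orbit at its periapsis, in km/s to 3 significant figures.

v = 8.92 km/s

From the circular-orbit relation v² = μ/r at r = 8800 km: μ = v²r = (6.73)² × 8800 = 3.98578×10^5 km³/s².
The Hohmann ellipse has a_t = (r₁ + r₂)/2 = 36200 km.
At periapsis, r = 8800 km.
Applying v² = μ(2/r − 1/a_t): v = 8.921 km/s.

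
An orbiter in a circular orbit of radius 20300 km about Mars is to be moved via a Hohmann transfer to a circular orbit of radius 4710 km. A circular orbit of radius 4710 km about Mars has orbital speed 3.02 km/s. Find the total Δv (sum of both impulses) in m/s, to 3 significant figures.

Δv = 1390 m/s

From the circular-orbit relation v² = μ/r at r = 4710 km: μ = v²r = (3.02)² × 4710 = 42957.1 km³/s².
The Hohmann ellipse has a_t = (r₁ + r₂)/2 = 12505 km.
At r₁ the circular-orbit speed is v₁ = √(μ/r₁) = 1.4547 km/s.
Transfer-orbit speed at r₁ (v² = μ(2/r − 1/a)): v_a = √[μ(2/r₁ − 1/a_t)] = 0.89277 km/s.
First burn Δv₁ = |v_a − v₁| = 0.5619 km/s.
Circular speed at r₂: v₂ = √(μ/r₂) = 3.0200 km/s.
Transfer-orbit speed at r₂: v_p = √[μ(2/r₂ − 1/a_t)] = 3.8478 km/s.
Second burn Δv₂ = |v₂ − v_p| = 0.8278 km/s.
Total Δv = Δv₁ + Δv₂ = 1.390 km/s.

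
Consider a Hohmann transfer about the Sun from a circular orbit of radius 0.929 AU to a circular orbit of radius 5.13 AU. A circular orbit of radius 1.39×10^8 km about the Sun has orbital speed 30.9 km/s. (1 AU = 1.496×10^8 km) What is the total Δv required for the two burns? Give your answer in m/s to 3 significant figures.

From the circular-orbit relation v² = μ/r at r = 1.39×10^8 km: μ = v²r = (30.9)² × 1.39×10^8 = 1.32719×10^11 km³/s².
In km: r₁ = 0.929 × 1.496×10^8 = 1.389784×10^8 km; r₂ = 5.13 × 1.496×10^8 = 7.67448×10^8 km.
Semi-major axis of the transfer orbit: a_t = (1.389784×10^8 + 7.67448×10^8)/2 = 4.532132×10^8 km.
At r₁ the circular-orbit speed is v₁ = √(μ/r₁) = 30.902 km/s.
On the transfer ellipse at r₁, vis-viva equation gives v_p = √[μ(2/r₁ − 1/a_t)] = 40.213 km/s.
First burn Δv₁ = |v_p − v₁| = 9.311 km/s.
At r₂, v₂ = √(μ/r₂) = 13.15 km/s.
Transfer-orbit speed at r₂: v_a = √[μ(2/r₂ − 1/a_t)] = 7.282 km/s.
Second burn Δv₂ = |v₂ − v_a| = 5.868 km/s.
Total Δv = Δv₁ + Δv₂ = 15.18 km/s.

Δv = 15200 m/s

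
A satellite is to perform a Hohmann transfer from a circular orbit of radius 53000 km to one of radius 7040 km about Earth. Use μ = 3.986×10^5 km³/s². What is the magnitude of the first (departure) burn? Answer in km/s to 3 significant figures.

The Hohmann ellipse has a_t = (r₁ + r₂)/2 = 30020 km.
On the circular orbit at r = 53000 km, v_c = √(μ/r) = 2.742 km/s.
Transfer-orbit speed at the same r (vis-viva, a = a_t): v_t = √[μ(2/r − 1/a_t)] = 1.328 km/s.
Δv₁ = |v_t − v_c| = |1.328 − 2.742| = 1.414 km/s.

Δv₁ = 1.41 km/s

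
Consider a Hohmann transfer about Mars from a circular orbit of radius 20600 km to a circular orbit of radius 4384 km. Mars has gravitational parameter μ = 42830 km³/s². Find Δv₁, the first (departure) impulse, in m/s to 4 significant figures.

The Hohmann ellipse has a_t = (r₁ + r₂)/2 = 12492 km.
Circular speed at r = 20600 km: v_c = √(μ/r) = 1.4419 km/s.
Transfer-orbit speed at the same r (vis-viva, a = a_t): v_t = √[μ(2/r − 1/a_t)] = 0.85420 km/s.
Δv₁ = |v_t − v_c| = |0.85420 − 1.4419| = 0.5877 km/s.

Δv₁ = 587.7 m/s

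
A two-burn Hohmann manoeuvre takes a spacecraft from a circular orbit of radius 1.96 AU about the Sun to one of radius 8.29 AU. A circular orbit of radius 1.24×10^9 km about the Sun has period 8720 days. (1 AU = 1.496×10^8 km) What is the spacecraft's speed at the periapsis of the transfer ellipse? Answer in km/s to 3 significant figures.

v = 27.0 km/s

From Kepler's third law T² = 4π²r³/μ at r = 1.24×10^9 km, T = 8720 days = 8720 × 86400 s = 7.53408×10^8 s: μ = 4π²r³/T² = 1.32606×10^11 km³/s².
In km: r₁ = 1.96 × 1.496×10^8 = 2.93216×10^8 km; r₂ = 8.29 × 1.496×10^8 = 1.240184×10^9 km.
Semi-major axis of the transfer orbit: a_t = (2.93216×10^8 + 1.240184×10^9)/2 = 7.667×10^8 km.
The periapsis of the transfer ellipse is at r = 2.93216×10^8 km.
From the vis-viva equation, v = √[μ(2/r − 1/a_t)] = 27.05 km/s.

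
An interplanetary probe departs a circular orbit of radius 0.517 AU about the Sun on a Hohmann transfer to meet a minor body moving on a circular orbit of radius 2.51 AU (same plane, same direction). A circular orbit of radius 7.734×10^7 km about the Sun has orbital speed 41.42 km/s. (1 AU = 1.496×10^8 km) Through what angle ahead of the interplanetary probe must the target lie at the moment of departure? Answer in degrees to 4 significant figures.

From the circular-orbit relation v² = μ/r at r = 7.734×10^7 km: μ = v²r = (41.42)² × 7.734×10^7 = 1.32686×10^11 km³/s².
In km: r₁ = 0.517 × 1.496×10^8 = 7.73432×10^7 km; r₂ = 2.51 × 1.496×10^8 = 3.75496×10^8 km.
Semi-major axis of the transfer orbit: a_t = (7.73432×10^7 + 3.75496×10^8)/2 = 2.264196×10^8 km.
The half-period of the transfer ellipse is t = π√(a_t³/μ) = 2.938×10^7 s.
The target's mean motion on its circular orbit is ω₂ = √(μ/r₂³) = 5.006×10^-8 rad/s.
Angle swept by the target during transfer: ω₂·t = 1.471 rad = 84.28°.
The interplanetary probe traverses 180° on the transfer ellipse, so the target must lead by 180° − 84.28° = 95.72°.

φ = 95.72°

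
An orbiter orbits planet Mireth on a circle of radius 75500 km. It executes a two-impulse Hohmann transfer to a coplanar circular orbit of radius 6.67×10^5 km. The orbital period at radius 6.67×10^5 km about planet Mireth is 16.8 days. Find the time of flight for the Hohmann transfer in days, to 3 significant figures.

t = 3.49 days

From Kepler's third law T² = 4π²r³/μ at r = 6.67×10^5 km, T = 16.8 days = 16.8 × 86400 s = 1.45152×10^6 s: μ = 4π²r³/T² = 5.56021×10^6 km³/s².
Transfer-ellipse semi-major axis a_t = (r₁ + r₂)/2 = (75500 + 6.670×10^5)/2 = 3.7125×10^5 km.
Transfer time t = π√(a_t³/μ) = π√((3.7125×10^5)³ / 5.56021×10^6) = 3.014×10^5 s.
Converting: 3.014×10^5 s ÷ 86400 s/day = 3.49 days.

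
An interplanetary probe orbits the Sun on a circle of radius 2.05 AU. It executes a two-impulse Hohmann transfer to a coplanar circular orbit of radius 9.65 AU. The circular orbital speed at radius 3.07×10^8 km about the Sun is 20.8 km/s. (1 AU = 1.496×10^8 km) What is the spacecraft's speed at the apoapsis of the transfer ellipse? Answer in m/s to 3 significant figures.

v = 5680 m/s

From the circular-orbit relation v² = μ/r at r = 3.07×10^8 km: μ = v²r = (20.8)² × 3.07×10^8 = 1.32820×10^11 km³/s².
In km: r₁ = 2.05 × 1.496×10^8 = 3.0668×10^8 km; r₂ = 9.65 × 1.496×10^8 = 1.44364×10^9 km.
Semi-major axis of the transfer orbit: a_t = (3.0668×10^8 + 1.44364×10^9)/2 = 8.7516×10^8 km.
At apoapsis, r = 1.44364×10^9 km.
Vis-viva: v = √[μ(2/r − 1/a_t)] = √[1.32820×10^11 × (2/1.44364×10^9 − 1/8.7516×10^8)] = 5.678 km/s.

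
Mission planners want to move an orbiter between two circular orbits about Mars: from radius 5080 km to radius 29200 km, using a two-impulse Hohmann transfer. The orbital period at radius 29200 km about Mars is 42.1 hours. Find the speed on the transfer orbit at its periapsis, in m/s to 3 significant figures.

v = 3790 m/s

From Kepler's third law T² = 4π²r³/μ at r = 29200 km, T = 42.1 hours = 42.1 × 3600 s = 1.5156×10^5 s: μ = 4π²r³/T² = 42789.7 km³/s².
The Hohmann ellipse has a_t = (r₁ + r₂)/2 = 17140 km.
At periapsis, r = 5080 km.
Applying v² = μ(2/r − 1/a_t): v = 3.788 km/s.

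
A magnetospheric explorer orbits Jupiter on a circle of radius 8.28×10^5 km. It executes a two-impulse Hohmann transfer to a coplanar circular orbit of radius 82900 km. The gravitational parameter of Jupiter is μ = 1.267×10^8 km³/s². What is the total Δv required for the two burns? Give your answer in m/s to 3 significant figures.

Δv = 20700 m/s

Semi-major axis of the transfer orbit: a_t = (8.280×10^5 + 82900)/2 = 4.5545×10^5 km.
At r₁ the circular-orbit speed is v₁ = √(μ/r₁) = 12.3701 km/s.
Transfer-orbit speed at r₁ (v² = μ(2/r − 1/a)): v_a = √[μ(2/r₁ − 1/a_t)] = 5.27752 km/s.
First burn Δv₁ = |v_a − v₁| = 7.093 km/s.
At r₂, v₂ = √(μ/r₂) = 39.09 km/s.
Transfer-orbit speed at r₂: v_p = √[μ(2/r₂ − 1/a_t)] = 52.71 km/s.
Second burn Δv₂ = |v₂ − v_p| = 13.62 km/s.
Δv = Δv₁ + Δv₂ = 7.093 + 13.62 = 20.71 km/s.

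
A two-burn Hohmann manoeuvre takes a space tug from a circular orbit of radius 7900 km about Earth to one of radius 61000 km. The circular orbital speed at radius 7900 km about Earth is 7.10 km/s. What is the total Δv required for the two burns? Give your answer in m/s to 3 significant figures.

Δv = 3680 m/s

From the circular-orbit relation v² = μ/r at r = 7900 km: μ = v²r = (7.10)² × 7900 = 3.98239×10^5 km³/s².
The Hohmann ellipse has a_t = (r₁ + r₂)/2 = 34450 km.
Circular speed at r₁: v₁ = √(μ/r₁) = √(3.98239×10^5/7900) = 7.1000 km/s.
On the transfer ellipse at r₁, v² = μ(2/r − 1/a) gives v_p = √[μ(2/r₁ − 1/a_t)] = 9.4478 km/s.
First burn Δv₁ = |v_p − v₁| = 2.3478 km/s.
Circular speed at r₂: v₂ = √(μ/r₂) = 2.5551 km/s.
Transfer-orbit speed at r₂: v_a = √[μ(2/r₂ − 1/a_t)] = 1.2236 km/s.
Second burn Δv₂ = |v₂ − v_a| = 1.3315 km/s.
Δv = Δv₁ + Δv₂ = 2.3478 + 1.3315 = 3.679 km/s.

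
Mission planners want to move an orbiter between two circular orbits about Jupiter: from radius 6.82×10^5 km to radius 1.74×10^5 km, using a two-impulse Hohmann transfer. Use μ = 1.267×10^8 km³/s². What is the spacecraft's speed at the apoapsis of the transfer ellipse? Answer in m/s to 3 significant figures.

v = 8690 m/s

The Hohmann ellipse has a_t = (r₁ + r₂)/2 = 4.280×10^5 km.
The apoapsis of the transfer ellipse is at r = 6.820×10^5 km.
Vis-viva: v = √[μ(2/r − 1/a_t)] = √[1.267×10^8 × (2/6.820×10^5 − 1/4.280×10^5)] = 8.691 km/s.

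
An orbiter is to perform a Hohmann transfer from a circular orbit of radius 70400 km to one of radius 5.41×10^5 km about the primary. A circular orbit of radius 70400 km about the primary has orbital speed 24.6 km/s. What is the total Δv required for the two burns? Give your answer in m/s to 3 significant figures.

Δv = 12700 m/s

From the circular-orbit relation v² = μ/r at r = 70400 km: μ = v²r = (24.6)² × 70400 = 4.26033×10^7 km³/s².
Transfer-ellipse semi-major axis a_t = (r₁ + r₂)/2 = (70400 + 5.410×10^5)/2 = 3.057×10^5 km.
Circular speed at r₁: v₁ = √(μ/r₁) = √(4.26033×10^7/70400) = 24.600 km/s.
On the transfer ellipse at r₁, vis-viva gives v_p = √[μ(2/r₁ − 1/a_t)] = 32.725 km/s.
First burn Δv₁ = |v_p − v₁| = 8.125 km/s.
At r₂, v₂ = √(μ/r₂) = 8.8741 km/s.
Transfer-orbit speed at r₂: v_a = √[μ(2/r₂ − 1/a_t)] = 4.2585 km/s.
Second burn Δv₂ = |v₂ − v_a| = 4.616 km/s.
Δv = Δv₁ + Δv₂ = 8.125 + 4.616 = 12.74 km/s.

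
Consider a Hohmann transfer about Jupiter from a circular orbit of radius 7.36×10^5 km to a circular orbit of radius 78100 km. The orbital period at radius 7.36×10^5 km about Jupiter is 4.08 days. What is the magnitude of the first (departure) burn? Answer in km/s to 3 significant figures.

Δv₁ = 7.37 km/s

From Kepler's third law T² = 4π²r³/μ at r = 7.36×10^5 km, T = 4.08 days = 4.08 × 86400 s = 3.52512×10^5 s: μ = 4π²r³/T² = 1.26662×10^8 km³/s².
Transfer-ellipse semi-major axis a_t = (r₁ + r₂)/2 = (7.360×10^5 + 78100)/2 = 4.0705×10^5 km.
On the circular orbit at r = 7.360×10^5 km, v_c = √(μ/r) = 13.118 km/s.
Vis-viva on the transfer ellipse at r = 7.360×10^5 km gives v_t = √[μ(2/r − 1/a_t)] = 5.7463 km/s.
Δv₁ = |v_t − v_c| = |5.7463 − 13.118| = 7.372 km/s.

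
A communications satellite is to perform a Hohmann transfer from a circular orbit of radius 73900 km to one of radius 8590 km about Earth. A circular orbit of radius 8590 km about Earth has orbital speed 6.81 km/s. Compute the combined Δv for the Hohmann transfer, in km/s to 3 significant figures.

Δv = 3.57 km/s

From the circular-orbit relation v² = μ/r at r = 8590 km: μ = v²r = (6.81)² × 8590 = 3.98371×10^5 km³/s².
Semi-major axis of the transfer orbit: a_t = (73900 + 8590)/2 = 41245 km.
Circular speed at r₁: v₁ = √(μ/r₁) = √(3.98371×10^5/73900) = 2.322 km/s.
On the transfer ellipse at r₁, v² = μ(2/r − 1/a) gives v_a = √[μ(2/r₁ − 1/a_t)] = 1.060 km/s.
First burn Δv₁ = |v_a − v₁| = 1.262 km/s.
Circular speed at r₂: v₂ = √(μ/r₂) = 6.810 km/s.
Transfer-orbit speed at r₂: v_p = √[μ(2/r₂ − 1/a_t)] = 9.116 km/s.
Second burn Δv₂ = |v₂ − v_p| = 2.306 km/s.
Δv = Δv₁ + Δv₂ = 1.262 + 2.306 = 3.568 km/s.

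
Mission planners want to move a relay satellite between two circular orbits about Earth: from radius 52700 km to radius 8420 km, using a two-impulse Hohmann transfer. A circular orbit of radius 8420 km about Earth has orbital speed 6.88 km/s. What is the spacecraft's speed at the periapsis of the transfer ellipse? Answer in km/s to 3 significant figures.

From the circular-orbit relation v² = μ/r at r = 8420 km: μ = v²r = (6.88)² × 8420 = 3.98556×10^5 km³/s².
Transfer-ellipse semi-major axis a_t = (r₁ + r₂)/2 = (52700 + 8420)/2 = 30560 km.
The periapsis of the transfer ellipse is at r = 8420 km.
From the vis-viva equation, v = √[μ(2/r − 1/a_t)] = 9.035 km/s.

v = 9.03 km/s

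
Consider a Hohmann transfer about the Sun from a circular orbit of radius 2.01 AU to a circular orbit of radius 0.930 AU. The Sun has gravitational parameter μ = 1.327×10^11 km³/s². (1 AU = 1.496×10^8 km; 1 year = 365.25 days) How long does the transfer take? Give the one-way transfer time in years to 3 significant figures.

In km: r₁ = 2.01 × 1.496×10^8 = 3.00696×10^8 km; r₂ = 0.930 × 1.496×10^8 = 1.39128×10^8 km.
Semi-major axis of the transfer orbit: a_t = (3.00696×10^8 + 1.39128×10^8)/2 = 2.19912×10^8 km.
By Kepler's third law the transfer-orbit period is T = 2π√(a_t³/μ), so t = T/2 = 2.812×10^7 s.
Converting: 2.812×10^7 s ÷ 3.15576×10^7 s/year (365.25 × 86400) = 0.891 years.

t = 0.891 years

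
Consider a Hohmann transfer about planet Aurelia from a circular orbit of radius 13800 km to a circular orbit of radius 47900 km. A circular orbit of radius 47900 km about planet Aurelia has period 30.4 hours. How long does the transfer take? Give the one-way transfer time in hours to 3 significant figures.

t = 7.86 hours

From Kepler's third law T² = 4π²r³/μ at r = 47900 km, T = 30.4 hours = 30.4 × 3600 s = 1.0944×10^5 s: μ = 4π²r³/T² = 3.62255×10^5 km³/s².
Semi-major axis of the transfer orbit: a_t = (13800 + 47900)/2 = 30850 km.
By Kepler's third law the transfer-orbit period is T = 2π√(a_t³/μ), so t = T/2 = 28280 s.
Converting: 28280 s ÷ 3600 s/hour = 7.86 hours.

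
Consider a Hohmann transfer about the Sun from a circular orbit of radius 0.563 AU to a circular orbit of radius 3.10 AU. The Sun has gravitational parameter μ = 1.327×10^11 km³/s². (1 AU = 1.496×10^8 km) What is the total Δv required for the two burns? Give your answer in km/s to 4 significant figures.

In km: r₁ = 0.563 × 1.496×10^8 = 8.42248×10^7 km; r₂ = 3.10 × 1.496×10^8 = 4.6376×10^8 km.
Semi-major axis of the transfer orbit: a_t = (8.42248×10^7 + 4.6376×10^8)/2 = 2.739924×10^8 km.
Circular speed at r₁: v₁ = √(μ/r₁) = √(1.327×10^11/8.42248×10^7) = 39.693141 km/s.
On the transfer ellipse at r₁, v² = μ(2/r − 1/a) gives v_p = √[μ(2/r₁ − 1/a_t)] = 51.640787 km/s.
First burn Δv₁ = |v_p − v₁| = 11.9476 km/s.
Circular speed at r₂: v₂ = √(μ/r₂) = 16.91565 km/s.
Transfer-orbit speed at r₂: v_a = √[μ(2/r₂ − 1/a_t)] = 9.378633 km/s.
Second burn Δv₂ = |v₂ − v_a| = 7.53702 km/s.
Total Δv = Δv₁ + Δv₂ = 19.48 km/s.

Δv = 19.48 km/s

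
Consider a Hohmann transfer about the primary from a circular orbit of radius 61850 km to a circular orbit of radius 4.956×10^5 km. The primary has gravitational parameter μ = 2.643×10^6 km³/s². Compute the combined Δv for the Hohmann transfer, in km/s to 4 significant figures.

Δv = 3.401 km/s

Semi-major axis of the transfer orbit: a_t = (61850 + 4.956×10^5)/2 = 2.78725×10^5 km.
At r₁ the circular-orbit speed is v₁ = √(μ/r₁) = 6.537 km/s.
On the transfer ellipse at r₁, vis-viva gives v_p = √[μ(2/r₁ − 1/a_t)] = 8.717 km/s.
First burn Δv₁ = |v_p − v₁| = 2.180 km/s.
At r₂, v₂ = √(μ/r₂) = 2.309 km/s.
Transfer-orbit speed at r₂: v_a = √[μ(2/r₂ − 1/a_t)] = 1.088 km/s.
Second burn Δv₂ = |v₂ − v_a| = 1.221 km/s.
Total Δv = Δv₁ + Δv₂ = 3.401 km/s.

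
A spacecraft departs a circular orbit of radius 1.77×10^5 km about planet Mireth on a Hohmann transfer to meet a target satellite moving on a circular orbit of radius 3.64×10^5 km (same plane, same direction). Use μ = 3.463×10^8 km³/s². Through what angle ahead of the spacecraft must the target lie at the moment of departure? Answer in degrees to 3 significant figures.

The Hohmann ellipse has a_t = (r₁ + r₂)/2 = 2.705×10^5 km.
The half-period of the transfer ellipse is t = π√(a_t³/μ) = 23750 s.
The target's mean motion on its circular orbit is ω₂ = √(μ/r₂³) = 8.474×10^-5 rad/s.
Angle swept by the target during transfer: ω₂·t = 2.013 rad = 115.3°.
Arrival is 180° from departure on the ellipse, so φ = 180° − 115.3° = 64.7°.

φ = 64.7°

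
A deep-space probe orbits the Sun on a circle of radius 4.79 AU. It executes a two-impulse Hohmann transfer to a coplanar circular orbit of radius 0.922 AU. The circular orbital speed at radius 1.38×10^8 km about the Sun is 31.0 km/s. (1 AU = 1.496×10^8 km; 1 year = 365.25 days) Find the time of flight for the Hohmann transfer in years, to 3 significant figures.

From the circular-orbit relation v² = μ/r at r = 1.38×10^8 km: μ = v²r = (31.0)² × 1.38×10^8 = 1.32618×10^11 km³/s².
In km: r₁ = 4.79 × 1.496×10^8 = 7.16584×10^8 km; r₂ = 0.922 × 1.496×10^8 = 1.379312×10^8 km.
The Hohmann ellipse has a_t = (r₁ + r₂)/2 = 4.272576×10^8 km.
Half the transfer-orbit period gives t = π√(a_t³/μ) = 7.619×10^7 s.
Converting: 7.619×10^7 s ÷ 3.15576×10^7 s/year (365.25 × 86400) = 2.41 years.

t = 2.41 years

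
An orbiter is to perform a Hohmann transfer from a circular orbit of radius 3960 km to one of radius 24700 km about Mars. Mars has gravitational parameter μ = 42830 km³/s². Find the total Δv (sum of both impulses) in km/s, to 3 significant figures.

Δv = 1.65 km/s

Transfer-ellipse semi-major axis a_t = (r₁ + r₂)/2 = (3960 + 24700)/2 = 14330 km.
Circular speed at r₁: v₁ = √(μ/r₁) = √(42830/3960) = 3.289 km/s.
On the transfer ellipse at r₁, vis-viva gives v_p = √[μ(2/r₁ − 1/a_t)] = 4.318 km/s.
First burn Δv₁ = |v_p − v₁| = 1.029 km/s.
Circular speed at r₂: v₂ = √(μ/r₂) = 1.3168 km/s.
Transfer-orbit speed at r₂: v_a = √[μ(2/r₂ − 1/a_t)] = 0.69223 km/s.
Second burn Δv₂ = |v₂ − v_a| = 0.6246 km/s.
Total Δv = Δv₁ + Δv₂ = 1.654 km/s.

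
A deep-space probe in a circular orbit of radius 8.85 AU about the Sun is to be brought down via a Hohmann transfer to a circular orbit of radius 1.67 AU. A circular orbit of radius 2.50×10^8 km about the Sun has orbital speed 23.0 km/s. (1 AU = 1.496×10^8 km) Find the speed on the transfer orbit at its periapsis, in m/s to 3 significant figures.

From the circular-orbit relation v² = μ/r at r = 2.50×10^8 km: μ = v²r = (23.0)² × 2.50×10^8 = 1.32250×10^11 km³/s².
In km: r₁ = 8.85 × 1.496×10^8 = 1.32396×10^9 km; r₂ = 1.67 × 1.496×10^8 = 2.49832×10^8 km.
Semi-major axis of the transfer orbit: a_t = (1.32396×10^9 + 2.49832×10^8)/2 = 7.86896×10^8 km.
The periapsis of the transfer ellipse is at r = 2.49832×10^8 km.
From the vis-viva equation, v = √[μ(2/r − 1/a_t)] = 29.84 km/s.

v = 29800 m/s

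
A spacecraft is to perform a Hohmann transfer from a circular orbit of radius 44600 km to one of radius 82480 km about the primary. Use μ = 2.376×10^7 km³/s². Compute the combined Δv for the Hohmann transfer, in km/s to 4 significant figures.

Transfer-ellipse semi-major axis a_t = (r₁ + r₂)/2 = (44600 + 82480)/2 = 63540 km.
Circular speed at r₁: v₁ = √(μ/r₁) = √(2.376×10^7/44600) = 23.081 km/s.
Transfer-orbit speed at r₁ (vis-viva): v_p = √[μ(2/r₁ − 1/a_t)] = 26.297 km/s.
First burn Δv₁ = |v_p − v₁| = 3.216 km/s.
At r₂, v₂ = √(μ/r₂) = 16.973 km/s.
Transfer-orbit speed at r₂: v_a = √[μ(2/r₂ − 1/a_t)] = 14.220 km/s.
Second burn Δv₂ = |v₂ − v_a| = 2.753 km/s.
Total Δv = Δv₁ + Δv₂ = 5.969 km/s.

Δv = 5.969 km/s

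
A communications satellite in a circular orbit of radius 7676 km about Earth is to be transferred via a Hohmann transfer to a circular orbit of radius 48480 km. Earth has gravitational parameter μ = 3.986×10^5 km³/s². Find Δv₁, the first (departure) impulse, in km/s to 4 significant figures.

The Hohmann ellipse has a_t = (r₁ + r₂)/2 = 28078 km.
On the circular orbit at r = 7676 km, v_c = √(μ/r) = 7.206 km/s.
Vis-viva on the transfer ellipse at r = 7676 km gives v_t = √[μ(2/r − 1/a_t)] = 9.469 km/s.
Δv₁ = |v_t − v_c| = |9.469 − 7.206| = 2.263 km/s.

Δv₁ = 2.263 km/s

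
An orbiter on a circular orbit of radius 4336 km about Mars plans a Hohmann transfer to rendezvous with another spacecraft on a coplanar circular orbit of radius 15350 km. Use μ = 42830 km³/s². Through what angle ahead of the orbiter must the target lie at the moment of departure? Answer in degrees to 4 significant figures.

φ = 87.57°

The Hohmann ellipse has a_t = (r₁ + r₂)/2 = 9843 km.
The half-period of the transfer ellipse is t = π√(a_t³/μ) = 14824.1 s.
Target angular speed ω₂ = √(μ/r₂³) = 1.08821×10^-4 rad/s.
Angle swept by the target during transfer: ω₂·t = 1.6132 rad = 92.43°.
Arrival is 180° from departure on the ellipse, so φ = 180° − 92.43° = 87.57°.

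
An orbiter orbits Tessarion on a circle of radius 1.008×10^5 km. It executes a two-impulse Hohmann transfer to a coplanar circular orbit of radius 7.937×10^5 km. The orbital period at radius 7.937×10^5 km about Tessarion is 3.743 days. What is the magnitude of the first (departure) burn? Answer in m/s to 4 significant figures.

Δv₁ = 14370 m/s

From Kepler's third law T² = 4π²r³/μ at r = 7.937×10^5 km, T = 3.743 days = 3.743 × 86400 s = 3.233952×10^5 s: μ = 4π²r³/T² = 1.88739×10^8 km³/s².
The Hohmann ellipse has a_t = (r₁ + r₂)/2 = 4.4725×10^5 km.
On the circular orbit at r = 1.008×10^5 km, v_c = √(μ/r) = 43.27 km/s.
Vis-viva on the transfer ellipse at r = 1.008×10^5 km gives v_t = √[μ(2/r − 1/a_t)] = 57.64 km/s.
Δv₁ = |v_t − v_c| = |57.64 − 43.27| = 14.37 km/s.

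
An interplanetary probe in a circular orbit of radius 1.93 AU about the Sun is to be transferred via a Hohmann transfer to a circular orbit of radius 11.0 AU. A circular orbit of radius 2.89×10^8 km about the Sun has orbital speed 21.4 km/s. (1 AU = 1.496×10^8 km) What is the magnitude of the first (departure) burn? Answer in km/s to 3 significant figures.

From the circular-orbit relation v² = μ/r at r = 2.89×10^8 km: μ = v²r = (21.4)² × 2.89×10^8 = 1.32350×10^11 km³/s².
In km: r₁ = 1.93 × 1.496×10^8 = 2.88728×10^8 km; r₂ = 11.0 × 1.496×10^8 = 1.6456×10^9 km.
The Hohmann ellipse has a_t = (r₁ + r₂)/2 = 9.67164×10^8 km.
On the circular orbit at r = 2.88728×10^8 km, v_c = √(μ/r) = 21.410 km/s.
Transfer-orbit speed at the same r (vis-viva, a = a_t): v_t = √[μ(2/r − 1/a_t)] = 27.927 km/s.
Δv₁ = |v_t − v_c| = |27.927 − 21.410| = 6.517 km/s.

Δv₁ = 6.52 km/s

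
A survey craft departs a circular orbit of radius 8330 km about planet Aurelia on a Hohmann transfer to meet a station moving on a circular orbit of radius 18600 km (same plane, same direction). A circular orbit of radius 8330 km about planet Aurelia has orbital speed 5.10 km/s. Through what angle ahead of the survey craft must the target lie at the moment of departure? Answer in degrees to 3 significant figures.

From the circular-orbit relation v² = μ/r at r = 8330 km: μ = v²r = (5.10)² × 8330 = 2.16663×10^5 km³/s².
Transfer-ellipse semi-major axis a_t = (r₁ + r₂)/2 = (8330 + 18600)/2 = 13465 km.
Transfer time t = π√(a_t³/μ) = 10545 s.
Target angular speed ω₂ = √(μ/r₂³) = 1.8349×10^-4 rad/s.
Angle swept by the target during transfer: ω₂·t = 1.935 rad = 110.9°.
The survey craft traverses 180° on the transfer ellipse, so the target must lead by 180° − 110.9° = 69.1°.

φ = 69.1°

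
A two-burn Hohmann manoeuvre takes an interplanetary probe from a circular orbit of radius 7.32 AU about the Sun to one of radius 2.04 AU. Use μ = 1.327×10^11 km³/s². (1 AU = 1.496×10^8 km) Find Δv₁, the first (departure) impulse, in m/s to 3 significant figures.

In km: r₁ = 7.32 × 1.496×10^8 = 1.095072×10^9 km; r₂ = 2.04 × 1.496×10^8 = 3.05184×10^8 km.
The Hohmann ellipse has a_t = (r₁ + r₂)/2 = 7.00128×10^8 km.
On the circular orbit at r = 1.095072×10^9 km, v_c = √(μ/r) = 11.008 km/s.
Transfer-orbit speed at the same r (vis-viva, a = a_t): v_t = √[μ(2/r − 1/a_t)] = 7.2679 km/s.
Δv₁ = |v_t − v_c| = |7.2679 − 11.008| = 3.740 km/s.

Δv₁ = 3740 m/s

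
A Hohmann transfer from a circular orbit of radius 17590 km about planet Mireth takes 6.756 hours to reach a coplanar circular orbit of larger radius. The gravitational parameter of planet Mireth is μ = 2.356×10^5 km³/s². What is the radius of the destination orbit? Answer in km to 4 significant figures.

r₂ = 30750 km

Transfer time t = 6.756 hours = 24321.6 s, and t = π√(a_t³/μ).
So a_t = (μ t²/π²)^(1/3) = (2.356×10^5 × (24321.6)² / π²)^(1/3) = 24171 km.
Since a_t = (r₁ + r₂)/2, r₂ = 2a_t − r₁ = 2×24171 − 17590 = 30752 km.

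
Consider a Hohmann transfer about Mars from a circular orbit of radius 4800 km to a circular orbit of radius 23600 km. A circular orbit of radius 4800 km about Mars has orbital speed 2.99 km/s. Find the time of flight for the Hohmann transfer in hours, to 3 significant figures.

t = 7.13 hours

From the circular-orbit relation v² = μ/r at r = 4800 km: μ = v²r = (2.99)² × 4800 = 42912.5 km³/s².
The Hohmann ellipse has a_t = (r₁ + r₂)/2 = 14200 km.
Half the transfer-orbit period gives t = π√(a_t³/μ) = 25660 s.
Converting: 25660 s ÷ 3600 s/hour = 7.13 hours.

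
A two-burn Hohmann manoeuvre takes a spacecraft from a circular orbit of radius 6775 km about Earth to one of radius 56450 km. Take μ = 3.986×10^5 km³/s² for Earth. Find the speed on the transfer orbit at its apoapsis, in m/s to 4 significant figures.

Semi-major axis of the transfer orbit: a_t = (6775 + 56450)/2 = 31612.5 km.
The apoapsis of the transfer ellipse is at r = 56450 km.
From the vis-viva equation, v = √[μ(2/r − 1/a_t)] = 1.230 km/s.

v = 1230 m/s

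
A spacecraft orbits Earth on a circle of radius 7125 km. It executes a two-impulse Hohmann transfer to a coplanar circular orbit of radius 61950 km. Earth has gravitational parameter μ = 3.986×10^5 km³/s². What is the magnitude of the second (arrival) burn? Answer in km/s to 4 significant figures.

Δv₂ = 1.384 km/s

The Hohmann ellipse has a_t = (r₁ + r₂)/2 = 34537.5 km.
Circular speed at r = 61950 km: v_c = √(μ/r) = 2.53658 km/s.
Vis-viva on the transfer ellipse at r = 61950 km gives v_t = √[μ(2/r − 1/a_t)] = 1.15211 km/s.
Δv₂ = |v_t − v_c| = |1.15211 − 2.53658| = 1.384 km/s.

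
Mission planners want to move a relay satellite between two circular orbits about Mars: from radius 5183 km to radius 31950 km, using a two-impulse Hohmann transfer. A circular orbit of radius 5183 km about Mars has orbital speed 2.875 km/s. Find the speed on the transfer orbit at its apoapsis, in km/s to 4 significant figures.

From the circular-orbit relation v² = μ/r at r = 5183 km: μ = v²r = (2.875)² × 5183 = 42840.7 km³/s².
Transfer-ellipse semi-major axis a_t = (r₁ + r₂)/2 = (5183 + 31950)/2 = 18566.5 km.
At apoapsis, r = 31950 km.
Applying v² = μ(2/r − 1/a_t): v = 0.6118 km/s.

v = 0.6118 km/s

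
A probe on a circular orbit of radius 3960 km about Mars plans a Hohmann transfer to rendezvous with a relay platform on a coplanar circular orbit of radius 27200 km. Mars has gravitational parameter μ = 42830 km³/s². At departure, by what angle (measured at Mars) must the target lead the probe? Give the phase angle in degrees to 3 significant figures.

φ = 102°

The Hohmann ellipse has a_t = (r₁ + r₂)/2 = 15580 km.
Transfer time t = π√(a_t³/μ) = 29521 s.
Target angular speed ω₂ = √(μ/r₂³) = 4.6134×10^-5 rad/s.
Angle swept by the target during transfer: ω₂·t = 1.3619 rad = 78.03°.
The probe traverses 180° on the transfer ellipse, so the target must lead by 180° − 78.03° = 102°.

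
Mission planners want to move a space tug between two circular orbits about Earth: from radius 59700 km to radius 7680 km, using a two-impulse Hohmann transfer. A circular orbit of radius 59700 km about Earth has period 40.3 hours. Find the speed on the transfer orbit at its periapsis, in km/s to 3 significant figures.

From Kepler's third law T² = 4π²r³/μ at r = 59700 km, T = 40.3 hours = 40.3 × 3600 s = 1.4508×10^5 s: μ = 4π²r³/T² = 3.99087×10^5 km³/s².
Semi-major axis of the transfer orbit: a_t = (59700 + 7680)/2 = 33690 km.
At periapsis, r = 7680 km.
Vis-viva: v = √[μ(2/r − 1/a_t)] = √[3.99087×10^5 × (2/7680 − 1/33690)] = 9.596 km/s.

v = 9.60 km/s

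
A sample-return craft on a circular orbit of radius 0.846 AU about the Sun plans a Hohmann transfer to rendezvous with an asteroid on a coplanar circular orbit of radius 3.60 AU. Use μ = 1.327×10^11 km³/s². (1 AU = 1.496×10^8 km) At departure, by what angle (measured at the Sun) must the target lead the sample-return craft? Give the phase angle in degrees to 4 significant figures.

φ = 92.66°

In km: r₁ = 0.846 × 1.496×10^8 = 1.265616×10^8 km; r₂ = 3.60 × 1.496×10^8 = 5.3856×10^8 km.
Semi-major axis of the transfer orbit: a_t = (1.265616×10^8 + 5.3856×10^8)/2 = 3.325608×10^8 km.
Transfer time t = π√(a_t³/μ) = 5.2302×10^7 s.
The target's mean motion on its circular orbit is ω₂ = √(μ/r₂³) = 2.9146×10^-8 rad/s.
Angle swept by the target during transfer: ω₂·t = 1.5244 rad = 87.34°.
The sample-return craft traverses 180° on the transfer ellipse, so the target must lead by 180° − 87.34° = 92.66°.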